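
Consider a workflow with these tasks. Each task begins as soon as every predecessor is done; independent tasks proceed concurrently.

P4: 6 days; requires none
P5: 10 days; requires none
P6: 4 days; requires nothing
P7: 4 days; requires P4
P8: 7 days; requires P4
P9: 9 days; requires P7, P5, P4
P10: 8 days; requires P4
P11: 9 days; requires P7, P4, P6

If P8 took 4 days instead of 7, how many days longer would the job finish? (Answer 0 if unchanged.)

Baseline: P4→P7→P9 = 6+4+9 = 19 → 19 days.
P8 is off the critical path — its longest chain is 13 days, giving 6 of slack.
The critical path is still P4→P7→P9; finish is now 19 days.
Change in finish: 19 − 19 = +0 days.

0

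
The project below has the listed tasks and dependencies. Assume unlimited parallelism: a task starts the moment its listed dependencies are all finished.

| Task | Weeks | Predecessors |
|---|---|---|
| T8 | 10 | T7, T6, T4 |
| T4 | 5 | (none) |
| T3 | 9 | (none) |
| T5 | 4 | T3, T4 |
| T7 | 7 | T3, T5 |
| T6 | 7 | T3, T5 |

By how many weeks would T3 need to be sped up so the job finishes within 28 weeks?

2

Current finish: 30 weeks; target: 28.
T3 is on every critical path, so each week cut from T3 cuts the finish by one (this holds down to a finish of 26).
Need 30 − 28 = 2 weeks off T3 → T3 becomes 7 weeks, finish becomes 28.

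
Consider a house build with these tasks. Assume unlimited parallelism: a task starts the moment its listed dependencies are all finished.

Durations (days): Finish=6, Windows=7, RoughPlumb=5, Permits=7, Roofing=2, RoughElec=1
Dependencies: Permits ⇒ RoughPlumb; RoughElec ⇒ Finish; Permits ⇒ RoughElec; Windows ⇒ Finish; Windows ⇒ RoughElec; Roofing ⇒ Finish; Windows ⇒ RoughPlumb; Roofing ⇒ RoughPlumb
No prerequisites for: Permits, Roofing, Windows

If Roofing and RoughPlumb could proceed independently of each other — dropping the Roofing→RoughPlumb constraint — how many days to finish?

Before: longest chain Permits→RoughElec→Finish = 7+1+6 = 14, finish 14.
Dropping Roofing→RoughPlumb doesn't change RoughPlumb's earliest start (7); another predecessor still binds.
The longest chain is now Permits→RoughElec→Finish = 7+1+6 = 14, so the project takes 14 days.

14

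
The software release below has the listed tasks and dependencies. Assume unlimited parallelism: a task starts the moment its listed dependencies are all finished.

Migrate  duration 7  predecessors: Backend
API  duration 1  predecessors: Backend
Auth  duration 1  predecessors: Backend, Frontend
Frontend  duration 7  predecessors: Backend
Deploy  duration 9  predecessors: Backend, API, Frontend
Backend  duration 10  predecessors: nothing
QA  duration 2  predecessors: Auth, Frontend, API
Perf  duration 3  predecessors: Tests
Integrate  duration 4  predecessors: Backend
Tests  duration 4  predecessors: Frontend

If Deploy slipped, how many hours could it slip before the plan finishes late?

Critical path: Backend→Frontend→Deploy = 10+7+9 = 26, so the finish is 26 hours.
The longest chain containing Deploy totals 26 hours.
Slack of Deploy = 17 − 17 = 0 hours.

0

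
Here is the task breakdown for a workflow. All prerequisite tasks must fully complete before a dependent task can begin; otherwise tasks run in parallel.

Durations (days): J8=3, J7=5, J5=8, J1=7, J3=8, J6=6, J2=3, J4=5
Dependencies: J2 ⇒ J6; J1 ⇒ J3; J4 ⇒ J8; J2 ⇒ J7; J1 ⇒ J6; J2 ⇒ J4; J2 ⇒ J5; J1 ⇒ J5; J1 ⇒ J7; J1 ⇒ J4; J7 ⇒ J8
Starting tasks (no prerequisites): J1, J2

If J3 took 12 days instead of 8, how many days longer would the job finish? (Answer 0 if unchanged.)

4

Actual critical path: J1→J3 = 7+8 = 15 ⇒ 15 days.
Since J3 is critical, the +4 change carries straight to that chain (now 19 days).
The critical path is still J1→J3; finish is now 19 days.
Change in finish: 19 − 15 = +4 days.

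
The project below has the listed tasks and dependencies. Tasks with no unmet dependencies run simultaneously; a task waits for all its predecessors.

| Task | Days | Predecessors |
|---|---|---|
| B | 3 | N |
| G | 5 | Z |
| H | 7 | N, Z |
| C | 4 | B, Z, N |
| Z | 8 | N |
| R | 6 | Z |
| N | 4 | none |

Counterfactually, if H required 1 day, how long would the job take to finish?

Baseline: N→Z→H = 4+8+7 = 19 → 19 days.
Since H is critical, the -6 change carries straight to that chain (now 13 days).
Now N→Z→R = 4+8+6 = 18 is longest, so the finish becomes 18 days.

18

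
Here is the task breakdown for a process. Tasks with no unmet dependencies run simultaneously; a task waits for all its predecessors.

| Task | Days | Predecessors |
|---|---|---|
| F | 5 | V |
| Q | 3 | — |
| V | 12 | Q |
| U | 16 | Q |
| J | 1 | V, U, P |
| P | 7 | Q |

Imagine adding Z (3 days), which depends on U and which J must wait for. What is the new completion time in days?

23

Originally the schedule takes 20 days.
With Z inserted, J now waits for max(V, U, P, Z).
New critical path: Q→U→Z→J = 3+16+3+1 = 23 ⇒ 23 days.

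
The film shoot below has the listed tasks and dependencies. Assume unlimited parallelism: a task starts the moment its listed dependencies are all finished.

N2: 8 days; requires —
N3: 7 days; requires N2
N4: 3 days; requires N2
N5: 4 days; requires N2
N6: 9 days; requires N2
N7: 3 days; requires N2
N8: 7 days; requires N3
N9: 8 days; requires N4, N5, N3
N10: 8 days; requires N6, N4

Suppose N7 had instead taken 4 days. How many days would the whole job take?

25

The binding path is N2→N6→N10 = 8+9+8 = 25; finish at 25 days.
N7 is off the critical path — its longest chain is 11 days, giving 14 of slack.
The critical path is still N2→N6→N10; finish is now 25 days.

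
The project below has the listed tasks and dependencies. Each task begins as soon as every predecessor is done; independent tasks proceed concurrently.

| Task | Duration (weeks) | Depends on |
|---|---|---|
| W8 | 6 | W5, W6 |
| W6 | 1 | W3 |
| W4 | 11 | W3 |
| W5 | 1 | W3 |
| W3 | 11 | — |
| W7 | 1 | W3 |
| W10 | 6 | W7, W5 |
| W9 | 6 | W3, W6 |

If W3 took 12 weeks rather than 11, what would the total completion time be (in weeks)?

23

Baseline: W3→W4 = 11+11 = 22 → 22 weeks.
W3 is on the critical path; changing it to 12 makes that path 23 weeks.
That remains the longest chain; total 23 weeks.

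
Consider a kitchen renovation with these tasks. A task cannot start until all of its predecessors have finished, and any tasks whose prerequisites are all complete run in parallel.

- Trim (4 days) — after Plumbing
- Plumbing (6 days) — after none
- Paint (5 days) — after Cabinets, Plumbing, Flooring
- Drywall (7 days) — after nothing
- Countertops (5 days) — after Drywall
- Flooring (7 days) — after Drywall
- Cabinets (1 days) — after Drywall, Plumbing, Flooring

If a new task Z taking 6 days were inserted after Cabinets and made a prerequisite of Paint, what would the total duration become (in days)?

Originally the plan takes 20 days.
With Z inserted, Paint now waits for max(Cabinets, Plumbing, Flooring, Z).
New critical path: Drywall→Flooring→Cabinets→Z→Paint = 7+7+1+6+5 = 26 ⇒ 26 days.

26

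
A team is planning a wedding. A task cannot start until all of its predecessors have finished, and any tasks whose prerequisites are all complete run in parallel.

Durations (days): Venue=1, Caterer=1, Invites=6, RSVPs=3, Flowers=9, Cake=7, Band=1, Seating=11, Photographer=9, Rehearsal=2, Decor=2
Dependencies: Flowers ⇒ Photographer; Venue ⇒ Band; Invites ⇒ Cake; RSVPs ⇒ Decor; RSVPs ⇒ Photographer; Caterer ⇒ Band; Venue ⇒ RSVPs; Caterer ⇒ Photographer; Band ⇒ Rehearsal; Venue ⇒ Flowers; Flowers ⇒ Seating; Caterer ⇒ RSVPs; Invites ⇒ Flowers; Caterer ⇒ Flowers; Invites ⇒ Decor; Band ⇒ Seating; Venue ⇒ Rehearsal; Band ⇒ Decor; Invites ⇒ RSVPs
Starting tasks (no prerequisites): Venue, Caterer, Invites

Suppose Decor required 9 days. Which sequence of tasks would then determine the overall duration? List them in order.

Actual critical path: Invites→Flowers→Seating = 6+9+11 = 26 ⇒ 26 days.
Decor has 15 days of float (longest path through it is 11).
No other chain overtakes it, so the finish is 26 days.

Invites, Flowers, Seating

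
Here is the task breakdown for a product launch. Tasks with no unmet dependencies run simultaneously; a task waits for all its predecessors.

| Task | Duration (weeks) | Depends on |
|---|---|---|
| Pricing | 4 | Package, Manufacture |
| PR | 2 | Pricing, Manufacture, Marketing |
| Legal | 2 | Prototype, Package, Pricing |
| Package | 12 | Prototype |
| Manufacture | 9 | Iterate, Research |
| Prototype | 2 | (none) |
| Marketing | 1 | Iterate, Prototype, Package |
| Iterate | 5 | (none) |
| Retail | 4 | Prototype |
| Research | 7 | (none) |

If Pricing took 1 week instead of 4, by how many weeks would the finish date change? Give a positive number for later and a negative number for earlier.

Baseline: Research→Manufacture→Pricing→PR = 7+9+4+2 = 22 → 22 weeks.
Since Pricing is critical, the -3 change carries straight to that chain (now 19 weeks).
No other chain overtakes it, so the finish is 19 weeks.
Change in finish: 19 − 22 = -3 weeks.

-3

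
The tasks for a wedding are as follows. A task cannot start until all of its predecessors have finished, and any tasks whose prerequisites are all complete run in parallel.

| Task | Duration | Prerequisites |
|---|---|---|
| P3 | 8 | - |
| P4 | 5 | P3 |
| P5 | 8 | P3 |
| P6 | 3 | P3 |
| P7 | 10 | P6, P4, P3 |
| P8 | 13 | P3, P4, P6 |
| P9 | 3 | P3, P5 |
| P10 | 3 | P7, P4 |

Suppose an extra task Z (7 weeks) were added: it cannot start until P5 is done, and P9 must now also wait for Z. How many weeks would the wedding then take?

26

Originally the wedding takes 26 weeks.
With Z inserted, P9 now waits for max(P3, P5, Z).
New critical path: P3→P4→P7→P10 = 8+5+10+3 = 26 ⇒ 26 weeks.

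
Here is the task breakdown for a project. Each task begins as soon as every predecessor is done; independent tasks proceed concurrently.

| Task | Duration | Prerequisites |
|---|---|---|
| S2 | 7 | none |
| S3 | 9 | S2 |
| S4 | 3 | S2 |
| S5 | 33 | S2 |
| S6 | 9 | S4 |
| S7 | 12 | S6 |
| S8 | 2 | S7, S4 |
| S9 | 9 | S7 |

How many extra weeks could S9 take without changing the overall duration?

Critical path: S2→S4→S6→S7→S9 = 7+3+9+12+9 = 40, so the finish is 40 weeks.
The longest chain containing S9 totals 40 weeks.
So S9 can slip 40 − 40 = 0 weeks.

0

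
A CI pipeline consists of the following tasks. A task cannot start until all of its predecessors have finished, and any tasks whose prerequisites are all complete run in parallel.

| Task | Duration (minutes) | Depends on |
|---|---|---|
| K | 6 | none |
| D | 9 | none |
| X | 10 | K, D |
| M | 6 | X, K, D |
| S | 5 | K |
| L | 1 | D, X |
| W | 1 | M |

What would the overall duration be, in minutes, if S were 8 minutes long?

26

Actual critical path: D→X→M→W = 9+10+6+1 = 26 ⇒ 26 minutes.
S has 15 minutes of float (longest path through it is 11).
The critical path is still D→X→M→W; finish is now 26 minutes.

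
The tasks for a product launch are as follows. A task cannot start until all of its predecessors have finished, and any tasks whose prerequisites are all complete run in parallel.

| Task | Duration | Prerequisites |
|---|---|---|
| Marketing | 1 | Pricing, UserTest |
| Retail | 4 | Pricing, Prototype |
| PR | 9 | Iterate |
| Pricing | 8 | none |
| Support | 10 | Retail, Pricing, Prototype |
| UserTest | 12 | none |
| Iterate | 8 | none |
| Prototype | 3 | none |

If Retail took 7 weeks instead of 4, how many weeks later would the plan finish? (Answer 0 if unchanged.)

3

Critical path before the change: Pricing→Retail→Support = 8+4+10 = 22 giving 22 weeks.
Since Retail is critical, the +3 change carries straight to that chain (now 25 weeks).
No other chain overtakes it, so the finish is 25 weeks.
Change in finish: 25 − 22 = +3 weeks.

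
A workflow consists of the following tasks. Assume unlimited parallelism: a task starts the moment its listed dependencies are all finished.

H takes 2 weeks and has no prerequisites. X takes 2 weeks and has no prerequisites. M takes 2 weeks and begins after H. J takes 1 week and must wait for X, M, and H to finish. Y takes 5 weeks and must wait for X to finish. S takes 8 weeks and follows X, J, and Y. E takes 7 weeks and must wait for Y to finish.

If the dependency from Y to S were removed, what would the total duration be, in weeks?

14

Before: longest chain X→Y→S = 2+5+8 = 15, finish 15.
Without Y→S, S's earliest start moves from 7 to 5.
New critical path: X→Y→E = 2+5+7 = 14 ⇒ 14 weeks.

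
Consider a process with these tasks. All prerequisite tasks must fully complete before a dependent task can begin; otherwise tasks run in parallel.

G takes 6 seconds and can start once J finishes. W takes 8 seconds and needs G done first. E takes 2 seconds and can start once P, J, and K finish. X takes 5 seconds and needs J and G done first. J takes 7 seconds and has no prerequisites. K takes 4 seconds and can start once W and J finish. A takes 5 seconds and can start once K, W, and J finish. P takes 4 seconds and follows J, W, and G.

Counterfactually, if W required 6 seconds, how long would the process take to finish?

The binding path is J→G→W→K→A = 7+6+8+4+5 = 30; finish at 30 seconds.
W is on the critical path; changing it to 6 makes that path 28 seconds.
The critical path is still J→G→W→K→A; finish is now 28 seconds.

28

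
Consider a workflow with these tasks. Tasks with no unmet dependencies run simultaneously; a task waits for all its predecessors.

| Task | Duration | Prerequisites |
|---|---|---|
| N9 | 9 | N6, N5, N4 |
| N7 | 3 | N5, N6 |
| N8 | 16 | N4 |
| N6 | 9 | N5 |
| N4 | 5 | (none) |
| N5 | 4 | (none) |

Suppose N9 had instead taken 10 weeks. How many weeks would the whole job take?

23

As given, the longest chain is N5→N6→N9 = 4+9+9 = 22, so the finish is 22 weeks.
N9 is on the critical path; changing it to 10 makes that path 23 weeks.
No other chain overtakes it, so the finish is 23 weeks.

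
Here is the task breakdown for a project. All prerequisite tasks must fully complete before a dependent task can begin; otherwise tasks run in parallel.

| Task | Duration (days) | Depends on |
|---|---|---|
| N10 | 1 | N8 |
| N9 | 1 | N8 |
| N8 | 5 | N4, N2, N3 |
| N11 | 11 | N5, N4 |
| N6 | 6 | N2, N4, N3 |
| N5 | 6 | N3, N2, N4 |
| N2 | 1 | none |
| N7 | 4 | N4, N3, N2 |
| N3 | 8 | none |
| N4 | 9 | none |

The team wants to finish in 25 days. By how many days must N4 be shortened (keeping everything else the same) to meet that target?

1

Current finish: 26 days; target: 25.
N4 is on every critical path, so each day cut from N4 cuts the finish by one (this holds down to a finish of 25).
Need 26 − 25 = 1 day off N4 → N4 becomes 8 days, finish becomes 25.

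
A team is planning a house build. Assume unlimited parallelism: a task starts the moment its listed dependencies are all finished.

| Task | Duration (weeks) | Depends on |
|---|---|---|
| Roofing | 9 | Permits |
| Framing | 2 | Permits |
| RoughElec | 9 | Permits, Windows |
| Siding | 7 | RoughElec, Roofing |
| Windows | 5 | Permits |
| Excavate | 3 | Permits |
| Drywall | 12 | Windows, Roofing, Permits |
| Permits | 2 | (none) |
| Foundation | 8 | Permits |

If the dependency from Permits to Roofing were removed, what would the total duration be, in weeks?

23

Before: longest chain Permits→Roofing→Drywall = 2+9+12 = 23, finish 23.
Without Permits→Roofing, Roofing's earliest start moves from 2 to 0.
After: Permits→Windows→RoughElec→Siding = 2+5+9+7 = 23 → 23 weeks.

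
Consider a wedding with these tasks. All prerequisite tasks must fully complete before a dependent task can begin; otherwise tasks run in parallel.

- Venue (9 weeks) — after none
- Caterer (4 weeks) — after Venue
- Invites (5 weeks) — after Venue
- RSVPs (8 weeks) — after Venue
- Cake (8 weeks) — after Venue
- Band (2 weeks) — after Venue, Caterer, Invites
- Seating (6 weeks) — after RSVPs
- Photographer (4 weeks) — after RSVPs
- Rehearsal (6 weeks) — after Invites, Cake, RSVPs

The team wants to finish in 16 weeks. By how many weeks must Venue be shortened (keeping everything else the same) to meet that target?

7

Current finish: 23 weeks; target: 16.
Venue is on every critical path, so each week cut from Venue cuts the finish by one (this holds down to a finish of 15).
Need 23 − 16 = 7 weeks off Venue → Venue becomes 2 weeks, finish becomes 16.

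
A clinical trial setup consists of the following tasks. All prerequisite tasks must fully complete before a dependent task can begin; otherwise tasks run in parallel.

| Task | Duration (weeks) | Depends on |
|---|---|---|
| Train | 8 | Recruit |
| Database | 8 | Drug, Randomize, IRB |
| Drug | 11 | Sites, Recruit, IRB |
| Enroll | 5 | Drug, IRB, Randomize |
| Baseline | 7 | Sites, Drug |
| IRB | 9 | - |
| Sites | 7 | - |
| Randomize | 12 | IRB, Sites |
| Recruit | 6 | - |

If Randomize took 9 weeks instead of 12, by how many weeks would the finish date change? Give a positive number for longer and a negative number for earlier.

The binding path is IRB→Randomize→Database = 9+12+8 = 29; finish at 29 weeks.
Since Randomize is critical, the -3 change carries straight to that chain (now 26 weeks).
The binding chain switches to IRB→Drug→Database = 9+11+8 = 28; finish 28 weeks.
Change in finish: 28 − 29 = -1 weeks.

-1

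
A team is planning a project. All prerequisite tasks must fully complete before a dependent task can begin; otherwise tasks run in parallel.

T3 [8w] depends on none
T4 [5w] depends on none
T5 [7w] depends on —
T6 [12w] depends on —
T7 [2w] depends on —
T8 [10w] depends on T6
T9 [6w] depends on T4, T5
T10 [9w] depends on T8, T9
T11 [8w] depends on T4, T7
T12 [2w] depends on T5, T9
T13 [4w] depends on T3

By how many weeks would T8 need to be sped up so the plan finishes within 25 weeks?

Current finish: 31 weeks; target: 25.
T8 is on every critical path, so each week cut from T8 cuts the finish by one (this holds down to a finish of 22).
Need 31 − 25 = 6 weeks off T8 → T8 becomes 4 weeks, finish becomes 25.

6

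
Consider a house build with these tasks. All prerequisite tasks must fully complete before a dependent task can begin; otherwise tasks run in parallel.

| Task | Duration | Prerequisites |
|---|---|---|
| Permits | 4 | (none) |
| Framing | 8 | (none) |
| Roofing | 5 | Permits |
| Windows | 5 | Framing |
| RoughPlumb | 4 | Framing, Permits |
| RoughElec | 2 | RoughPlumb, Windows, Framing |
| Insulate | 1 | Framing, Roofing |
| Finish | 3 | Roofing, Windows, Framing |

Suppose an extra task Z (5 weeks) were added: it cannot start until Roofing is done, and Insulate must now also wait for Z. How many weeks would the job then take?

16

Originally the job takes 16 weeks.
With Z inserted, Insulate now waits for max(Framing, Roofing, Z).
New critical path: Framing→Windows→Finish = 8+5+3 = 16 ⇒ 16 weeks.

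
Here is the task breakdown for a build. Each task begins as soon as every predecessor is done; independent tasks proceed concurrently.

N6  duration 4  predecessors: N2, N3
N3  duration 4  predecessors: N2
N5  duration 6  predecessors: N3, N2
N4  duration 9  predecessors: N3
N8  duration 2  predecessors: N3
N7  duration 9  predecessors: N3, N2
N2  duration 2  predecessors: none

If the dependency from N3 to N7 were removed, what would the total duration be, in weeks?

With the dependency in place, N2→N3→N4 = 2+4+9 = 15 sets the finish at 15 weeks.
Without N3→N7, N7's earliest start moves from 6 to 2.
New critical path: N2→N3→N4 = 2+4+9 = 15 ⇒ 15 weeks.

15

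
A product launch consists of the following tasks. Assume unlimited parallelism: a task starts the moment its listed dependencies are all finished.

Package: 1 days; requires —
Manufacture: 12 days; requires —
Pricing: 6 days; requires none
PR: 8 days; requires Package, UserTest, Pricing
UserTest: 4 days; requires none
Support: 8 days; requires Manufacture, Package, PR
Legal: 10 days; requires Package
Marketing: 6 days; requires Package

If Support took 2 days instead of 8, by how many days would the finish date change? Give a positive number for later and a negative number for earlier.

-6

Actual critical path: Pricing→PR→Support = 6+8+8 = 22 ⇒ 22 days.
Support is on the critical path; changing it to 2 makes that path 16 days.
No other chain overtakes it, so the finish is 16 days.
Change in finish: 16 − 22 = -6 days.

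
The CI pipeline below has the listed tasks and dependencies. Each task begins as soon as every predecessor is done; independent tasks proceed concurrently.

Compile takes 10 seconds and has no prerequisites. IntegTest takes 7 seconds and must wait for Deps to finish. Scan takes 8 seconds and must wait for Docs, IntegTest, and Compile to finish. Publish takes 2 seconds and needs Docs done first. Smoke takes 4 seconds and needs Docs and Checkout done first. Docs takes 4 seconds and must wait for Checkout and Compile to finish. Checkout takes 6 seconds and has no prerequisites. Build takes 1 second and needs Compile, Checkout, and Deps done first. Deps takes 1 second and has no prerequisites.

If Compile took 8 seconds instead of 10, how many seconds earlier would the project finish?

Critical path before the change: Compile→Docs→Scan = 10+4+8 = 22 giving 22 seconds.
Compile is on the critical path; changing it to 8 makes that path 20 seconds.
That remains the longest chain; total 20 seconds.
Change in finish: 20 − 22 = -2 seconds.

2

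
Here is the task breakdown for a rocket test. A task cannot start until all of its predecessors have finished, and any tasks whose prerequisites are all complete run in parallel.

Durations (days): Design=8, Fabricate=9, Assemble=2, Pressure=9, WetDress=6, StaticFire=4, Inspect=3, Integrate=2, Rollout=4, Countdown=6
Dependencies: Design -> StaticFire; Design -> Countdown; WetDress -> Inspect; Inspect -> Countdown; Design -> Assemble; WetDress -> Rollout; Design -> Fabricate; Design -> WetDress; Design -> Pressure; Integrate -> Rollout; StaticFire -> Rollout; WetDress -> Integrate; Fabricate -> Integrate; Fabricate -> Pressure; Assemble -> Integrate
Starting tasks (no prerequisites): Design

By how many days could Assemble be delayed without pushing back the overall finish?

Critical path: Design→Fabricate→Pressure = 8+9+9 = 26, so the finish is 26 days.
Longest path through Assemble: 16 days (earliest finish 10, latest finish 20).
So Assemble can slip 20 − 10 = 10 days.

10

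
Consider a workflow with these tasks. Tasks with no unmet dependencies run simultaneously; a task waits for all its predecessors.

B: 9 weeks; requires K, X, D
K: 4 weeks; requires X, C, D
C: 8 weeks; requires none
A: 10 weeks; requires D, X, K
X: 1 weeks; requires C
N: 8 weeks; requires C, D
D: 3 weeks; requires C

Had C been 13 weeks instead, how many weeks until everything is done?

As given, the longest chain is C→D→K→A = 8+3+4+10 = 25, so the finish is 25 weeks.
C is on the critical path; changing it to 13 makes that path 30 weeks.
That remains the longest chain; total 30 weeks.

30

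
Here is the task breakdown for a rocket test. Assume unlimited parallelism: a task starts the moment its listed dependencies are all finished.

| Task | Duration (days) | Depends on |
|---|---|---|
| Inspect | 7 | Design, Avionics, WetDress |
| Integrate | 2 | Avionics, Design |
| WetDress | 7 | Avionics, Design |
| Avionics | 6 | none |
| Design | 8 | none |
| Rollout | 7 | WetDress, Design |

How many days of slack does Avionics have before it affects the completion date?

2

The longest chain is Design→WetDress→Inspect = 8+7+7 = 22; overall finish 22 days.
Longest path through Avionics: 20 days (earliest finish 6, latest finish 8).
So Avionics can slip 8 − 6 = 2 days.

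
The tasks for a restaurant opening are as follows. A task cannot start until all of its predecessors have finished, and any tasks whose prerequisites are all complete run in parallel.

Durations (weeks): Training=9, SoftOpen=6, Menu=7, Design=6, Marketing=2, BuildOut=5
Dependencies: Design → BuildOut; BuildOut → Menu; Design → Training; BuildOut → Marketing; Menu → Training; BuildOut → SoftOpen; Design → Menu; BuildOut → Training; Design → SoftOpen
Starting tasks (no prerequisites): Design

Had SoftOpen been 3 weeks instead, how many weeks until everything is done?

27

Critical path before the change: Design→BuildOut→Menu→Training = 6+5+7+9 = 27 giving 27 weeks.
SoftOpen is off the critical path — its longest chain is 17 weeks, giving 10 of slack.
No other chain overtakes it, so the finish is 27 weeks.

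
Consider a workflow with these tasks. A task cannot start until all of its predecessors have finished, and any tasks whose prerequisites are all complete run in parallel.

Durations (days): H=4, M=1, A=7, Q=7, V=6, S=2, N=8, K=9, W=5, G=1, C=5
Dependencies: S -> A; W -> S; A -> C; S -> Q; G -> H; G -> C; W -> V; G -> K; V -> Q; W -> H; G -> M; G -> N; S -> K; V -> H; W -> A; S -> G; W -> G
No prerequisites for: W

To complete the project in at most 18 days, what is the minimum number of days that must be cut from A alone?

1

Current finish: 19 days; target: 18.
A is on every critical path, so each day cut from A cuts the finish by one (this holds down to a finish of 18).
Need 19 − 18 = 1 day off A → A becomes 6 days, finish becomes 18.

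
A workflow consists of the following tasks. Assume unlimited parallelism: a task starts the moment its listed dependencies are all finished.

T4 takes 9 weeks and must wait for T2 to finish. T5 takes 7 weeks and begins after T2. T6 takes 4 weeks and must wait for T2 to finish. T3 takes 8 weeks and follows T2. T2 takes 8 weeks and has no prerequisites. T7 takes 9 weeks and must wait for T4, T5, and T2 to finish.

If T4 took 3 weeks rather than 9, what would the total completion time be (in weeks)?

The binding path is T2→T4→T7 = 8+9+9 = 26; finish at 26 weeks.
T4 lies on that path, so at 3 weeks the path becomes 20 weeks.
Now T2→T5→T7 = 8+7+9 = 24 is longest, so the finish becomes 24 weeks.

24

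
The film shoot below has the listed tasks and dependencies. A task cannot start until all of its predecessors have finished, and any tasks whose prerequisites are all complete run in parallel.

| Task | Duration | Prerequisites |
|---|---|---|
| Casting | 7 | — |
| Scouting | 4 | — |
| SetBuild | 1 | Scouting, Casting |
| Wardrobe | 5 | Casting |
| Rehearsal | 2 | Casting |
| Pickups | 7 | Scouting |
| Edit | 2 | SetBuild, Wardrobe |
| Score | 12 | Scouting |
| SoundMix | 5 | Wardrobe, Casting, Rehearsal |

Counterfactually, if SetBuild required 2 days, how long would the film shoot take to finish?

Actual critical path: Casting→Wardrobe→SoundMix = 7+5+5 = 17 ⇒ 17 days.
SetBuild is off the critical path — its longest chain is 10 days, giving 7 of slack.
That remains the longest chain; total 17 days.

17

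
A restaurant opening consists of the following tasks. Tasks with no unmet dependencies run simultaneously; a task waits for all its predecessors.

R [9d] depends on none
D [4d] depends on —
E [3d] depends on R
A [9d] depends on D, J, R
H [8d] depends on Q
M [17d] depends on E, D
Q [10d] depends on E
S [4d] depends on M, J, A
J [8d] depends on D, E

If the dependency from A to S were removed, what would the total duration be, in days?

Before: longest chain R→E→M→S = 9+3+17+4 = 33, finish 33.
Dropping A→S doesn't change S's earliest start (29); another predecessor still binds.
After: R→E→M→S = 9+3+17+4 = 33 → 33 days.

33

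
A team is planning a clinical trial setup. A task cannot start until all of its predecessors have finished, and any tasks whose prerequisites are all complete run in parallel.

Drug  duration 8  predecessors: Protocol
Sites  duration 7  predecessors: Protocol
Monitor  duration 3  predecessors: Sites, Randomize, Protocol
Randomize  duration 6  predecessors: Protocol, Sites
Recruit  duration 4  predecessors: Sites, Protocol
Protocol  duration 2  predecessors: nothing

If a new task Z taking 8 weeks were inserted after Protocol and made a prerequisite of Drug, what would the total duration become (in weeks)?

Originally the schedule takes 18 weeks.
With Z inserted, Drug now waits for max(Protocol, Z).
New critical path: Protocol→Z→Drug = 2+8+8 = 18 ⇒ 18 weeks.

18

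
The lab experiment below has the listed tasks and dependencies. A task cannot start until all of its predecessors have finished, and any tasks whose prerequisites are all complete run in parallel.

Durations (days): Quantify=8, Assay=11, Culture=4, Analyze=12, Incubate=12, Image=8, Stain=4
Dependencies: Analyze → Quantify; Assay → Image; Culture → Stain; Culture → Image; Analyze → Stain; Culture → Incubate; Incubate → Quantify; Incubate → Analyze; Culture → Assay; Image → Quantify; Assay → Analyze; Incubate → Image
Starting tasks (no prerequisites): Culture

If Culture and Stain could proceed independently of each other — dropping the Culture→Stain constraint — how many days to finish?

With the dependency in place, Culture→Incubate→Analyze→Quantify = 4+12+12+8 = 36 sets the finish at 36 days.
Dropping Culture→Stain doesn't change Stain's earliest start (28); another predecessor still binds.
The longest chain is now Culture→Incubate→Analyze→Quantify = 4+12+12+8 = 36, so the lab experiment takes 36 days.

36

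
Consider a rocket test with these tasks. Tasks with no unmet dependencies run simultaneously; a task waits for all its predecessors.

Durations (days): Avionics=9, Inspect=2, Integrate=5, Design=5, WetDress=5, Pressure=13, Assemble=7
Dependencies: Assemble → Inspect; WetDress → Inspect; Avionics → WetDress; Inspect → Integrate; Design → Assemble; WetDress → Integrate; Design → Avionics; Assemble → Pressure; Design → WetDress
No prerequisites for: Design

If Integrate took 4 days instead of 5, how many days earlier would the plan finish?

Critical path before the change: Design→Avionics→WetDress→Inspect→Integrate = 5+9+5+2+5 = 26 giving 26 days.
Integrate is on the critical path; changing it to 4 makes that path 25 days.
That remains the longest chain; total 25 days.
Change in finish: 25 − 26 = -1 days.

1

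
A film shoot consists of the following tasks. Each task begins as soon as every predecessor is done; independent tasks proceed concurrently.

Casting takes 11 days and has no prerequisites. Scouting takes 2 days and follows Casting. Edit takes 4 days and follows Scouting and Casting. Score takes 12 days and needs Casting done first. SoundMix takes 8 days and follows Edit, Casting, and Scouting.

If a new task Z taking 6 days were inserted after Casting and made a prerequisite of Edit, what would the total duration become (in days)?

29

Originally the project takes 25 days.
With Z inserted, Edit now waits for max(Scouting, Casting, Z).
New critical path: Casting→Z→Edit→SoundMix = 11+6+4+8 = 29 ⇒ 29 days.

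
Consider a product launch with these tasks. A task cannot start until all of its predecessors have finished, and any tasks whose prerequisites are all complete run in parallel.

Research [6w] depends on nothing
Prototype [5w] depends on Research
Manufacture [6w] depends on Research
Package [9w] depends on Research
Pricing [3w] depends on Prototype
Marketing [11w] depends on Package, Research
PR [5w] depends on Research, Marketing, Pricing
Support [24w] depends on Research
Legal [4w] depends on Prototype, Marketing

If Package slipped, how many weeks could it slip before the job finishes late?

Research→Package→Marketing→PR = 6+9+11+5 = 31 sets the makespan at 31 weeks.
The longest chain containing Package totals 31 weeks.
So Package can slip 15 − 15 = 0 weeks.

0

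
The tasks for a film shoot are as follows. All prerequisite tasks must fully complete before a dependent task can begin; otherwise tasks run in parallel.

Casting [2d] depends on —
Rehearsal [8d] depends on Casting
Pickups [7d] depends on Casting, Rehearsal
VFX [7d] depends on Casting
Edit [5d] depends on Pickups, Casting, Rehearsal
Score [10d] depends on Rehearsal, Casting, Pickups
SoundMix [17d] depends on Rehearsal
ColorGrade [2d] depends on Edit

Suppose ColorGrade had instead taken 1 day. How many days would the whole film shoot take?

As given, the longest chain is Casting→Rehearsal→Pickups→Score = 2+8+7+10 = 27, so the finish is 27 days.
ColorGrade is off the critical path — its longest chain is 24 days, giving 3 of slack.
That remains the longest chain; total 27 days.

27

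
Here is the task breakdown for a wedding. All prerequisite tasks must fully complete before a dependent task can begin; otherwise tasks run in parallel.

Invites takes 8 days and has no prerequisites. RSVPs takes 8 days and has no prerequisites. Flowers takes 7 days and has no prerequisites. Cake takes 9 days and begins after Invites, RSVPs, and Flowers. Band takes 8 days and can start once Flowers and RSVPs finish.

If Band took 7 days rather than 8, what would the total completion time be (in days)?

As given, the longest chain is Invites→Cake = 8+9 = 17, so the finish is 17 days.
Band is off the critical path — its longest chain is 16 days, giving 1 of slack.
The critical path is still Invites→Cake; finish is now 17 days.

17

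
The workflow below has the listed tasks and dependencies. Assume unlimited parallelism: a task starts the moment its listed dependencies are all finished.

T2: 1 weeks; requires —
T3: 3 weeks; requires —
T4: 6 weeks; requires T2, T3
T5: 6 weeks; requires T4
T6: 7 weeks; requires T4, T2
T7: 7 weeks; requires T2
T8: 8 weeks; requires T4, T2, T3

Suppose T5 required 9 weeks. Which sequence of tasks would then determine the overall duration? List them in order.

T3, T4, T5

As given, the longest chain is T3→T4→T8 = 3+6+8 = 17, so the finish is 17 weeks.
T5 has 2 weeks of float (longest path through it is 15).
The binding chain switches to T3→T4→T5 = 3+6+9 = 18; finish 18 weeks.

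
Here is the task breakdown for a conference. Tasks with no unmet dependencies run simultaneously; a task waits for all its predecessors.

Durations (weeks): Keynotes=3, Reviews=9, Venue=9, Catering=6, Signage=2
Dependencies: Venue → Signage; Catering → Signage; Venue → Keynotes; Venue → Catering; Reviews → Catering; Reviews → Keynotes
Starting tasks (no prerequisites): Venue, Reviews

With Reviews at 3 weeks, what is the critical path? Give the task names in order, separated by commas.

Venue, Catering, Signage

As given, the longest chain is Reviews→Catering→Signage = 9+6+2 = 17, so the finish is 17 weeks.
Since Reviews is critical, the -6 change carries straight to that chain (now 11 weeks).
Now Venue→Catering→Signage = 9+6+2 = 17 is longest, so the finish becomes 17 weeks.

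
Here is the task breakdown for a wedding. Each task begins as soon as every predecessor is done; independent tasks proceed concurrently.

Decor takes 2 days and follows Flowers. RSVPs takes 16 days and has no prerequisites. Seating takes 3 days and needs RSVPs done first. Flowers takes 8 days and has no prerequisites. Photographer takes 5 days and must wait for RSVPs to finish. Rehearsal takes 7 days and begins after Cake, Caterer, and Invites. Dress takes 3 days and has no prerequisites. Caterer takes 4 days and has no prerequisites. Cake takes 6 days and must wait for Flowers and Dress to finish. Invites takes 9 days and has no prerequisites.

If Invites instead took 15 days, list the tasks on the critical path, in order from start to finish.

Actual critical path: RSVPs→Photographer = 16+5 = 21 ⇒ 21 days.
Invites is off the critical path — its longest chain is 16 days, giving 5 of slack.
New critical path: Invites→Rehearsal = 15+7 = 22 ⇒ 22 days.

Invites, Rehearsal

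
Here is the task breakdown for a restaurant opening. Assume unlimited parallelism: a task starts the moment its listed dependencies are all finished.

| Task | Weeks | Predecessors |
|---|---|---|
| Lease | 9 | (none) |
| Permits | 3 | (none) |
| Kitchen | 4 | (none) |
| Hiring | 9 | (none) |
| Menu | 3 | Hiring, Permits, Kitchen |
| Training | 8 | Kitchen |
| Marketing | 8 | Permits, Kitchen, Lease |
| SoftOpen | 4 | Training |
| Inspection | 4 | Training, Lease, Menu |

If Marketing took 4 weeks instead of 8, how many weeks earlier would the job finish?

As given, the longest chain is Lease→Marketing = 9+8 = 17, so the finish is 17 weeks.
Since Marketing is critical, the -4 change carries straight to that chain (now 13 weeks).
The binding chain switches to Kitchen→Training→SoftOpen = 4+8+4 = 16; finish 16 weeks.
Change in finish: 16 − 17 = -1 weeks.

1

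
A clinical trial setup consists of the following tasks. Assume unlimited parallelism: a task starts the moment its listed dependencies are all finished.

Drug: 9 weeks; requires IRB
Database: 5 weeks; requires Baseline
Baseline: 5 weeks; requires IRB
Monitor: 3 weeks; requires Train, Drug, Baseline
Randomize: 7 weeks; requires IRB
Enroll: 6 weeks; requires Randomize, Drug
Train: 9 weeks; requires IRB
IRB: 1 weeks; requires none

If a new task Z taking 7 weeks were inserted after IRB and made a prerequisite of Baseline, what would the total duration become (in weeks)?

18

Originally the clinical trial setup takes 16 weeks.
With Z inserted, Baseline now waits for max(IRB, Z).
New critical path: IRB→Z→Baseline→Database = 1+7+5+5 = 18 ⇒ 18 weeks.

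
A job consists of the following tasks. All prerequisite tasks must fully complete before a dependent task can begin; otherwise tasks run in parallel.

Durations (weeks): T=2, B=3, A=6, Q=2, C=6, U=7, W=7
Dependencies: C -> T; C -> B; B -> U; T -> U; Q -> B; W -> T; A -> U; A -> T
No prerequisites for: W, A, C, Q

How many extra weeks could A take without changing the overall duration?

Critical path: W→T→U = 7+2+7 = 16, so the finish is 16 weeks.
Longest path through A: 15 weeks (earliest finish 6, latest finish 7).
Float = 16 − 15 = 1.

1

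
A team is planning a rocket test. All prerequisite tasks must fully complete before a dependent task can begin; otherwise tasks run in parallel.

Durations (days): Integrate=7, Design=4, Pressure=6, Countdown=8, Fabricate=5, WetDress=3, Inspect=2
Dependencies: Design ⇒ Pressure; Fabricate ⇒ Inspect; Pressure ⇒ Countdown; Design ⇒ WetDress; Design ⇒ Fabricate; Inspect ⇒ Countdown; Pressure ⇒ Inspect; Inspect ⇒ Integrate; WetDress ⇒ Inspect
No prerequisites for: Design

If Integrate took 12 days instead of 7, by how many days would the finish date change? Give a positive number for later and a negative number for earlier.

As given, the longest chain is Design→Pressure→Inspect→Countdown = 4+6+2+8 = 20, so the finish is 20 days.
Integrate is off the critical path — its longest chain is 19 days, giving 1 of slack.
Now Design→Pressure→Inspect→Integrate = 4+6+2+12 = 24 is longest, so the finish becomes 24 days.
Change in finish: 24 − 20 = +4 days.

4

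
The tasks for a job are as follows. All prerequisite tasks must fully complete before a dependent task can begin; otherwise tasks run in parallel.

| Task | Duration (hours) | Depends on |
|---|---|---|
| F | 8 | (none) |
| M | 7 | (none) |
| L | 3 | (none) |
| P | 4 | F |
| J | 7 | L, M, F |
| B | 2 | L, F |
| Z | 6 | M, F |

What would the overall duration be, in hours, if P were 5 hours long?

15

Critical path before the change: F→J = 8+7 = 15 giving 15 hours.
The longest path through P is only 12 hours, so P has float 3.
That remains the longest chain; total 15 hours.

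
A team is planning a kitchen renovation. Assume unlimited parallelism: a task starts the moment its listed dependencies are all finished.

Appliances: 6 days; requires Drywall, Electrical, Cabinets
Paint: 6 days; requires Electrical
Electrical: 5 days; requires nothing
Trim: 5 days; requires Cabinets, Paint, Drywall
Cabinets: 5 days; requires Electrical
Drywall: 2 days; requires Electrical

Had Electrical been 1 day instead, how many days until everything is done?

12

Critical path before the change: Electrical→Cabinets→Appliances = 5+5+6 = 16 giving 16 days.
Electrical is on the critical path; changing it to 1 makes that path 12 days.
The critical path is still Electrical→Cabinets→Appliances; finish is now 12 days.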